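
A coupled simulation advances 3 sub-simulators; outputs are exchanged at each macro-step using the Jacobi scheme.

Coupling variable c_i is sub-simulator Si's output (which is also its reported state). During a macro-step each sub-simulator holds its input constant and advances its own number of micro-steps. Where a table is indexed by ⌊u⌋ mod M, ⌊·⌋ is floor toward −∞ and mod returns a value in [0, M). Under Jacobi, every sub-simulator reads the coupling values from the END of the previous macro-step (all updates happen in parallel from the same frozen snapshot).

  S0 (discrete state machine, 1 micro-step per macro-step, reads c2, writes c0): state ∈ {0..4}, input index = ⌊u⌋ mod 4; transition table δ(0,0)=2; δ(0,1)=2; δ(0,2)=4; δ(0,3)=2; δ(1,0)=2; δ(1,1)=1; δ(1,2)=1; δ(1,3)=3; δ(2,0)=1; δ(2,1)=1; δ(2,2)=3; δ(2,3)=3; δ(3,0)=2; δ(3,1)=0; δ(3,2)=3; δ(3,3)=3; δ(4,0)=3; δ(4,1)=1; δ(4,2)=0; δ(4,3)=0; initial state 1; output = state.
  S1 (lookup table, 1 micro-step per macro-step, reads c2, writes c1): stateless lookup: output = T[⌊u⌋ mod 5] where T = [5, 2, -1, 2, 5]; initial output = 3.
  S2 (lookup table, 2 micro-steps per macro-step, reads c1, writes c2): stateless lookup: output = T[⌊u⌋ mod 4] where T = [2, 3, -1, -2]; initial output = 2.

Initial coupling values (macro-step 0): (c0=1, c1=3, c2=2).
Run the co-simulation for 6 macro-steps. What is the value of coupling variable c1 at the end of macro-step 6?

c1 at macro-step 6 = 2

macro 1: S0 reads c2=2 → after 1×micro: 1; S1 reads c2=2 → after 1×micro: -1; S2 reads c1=3 → after 2×micro: -2 ⇒ (c0=1, c1=-1, c2=-2)
macro 2: S0 reads c2=-2 → after 1×micro: 1; S1 reads c2=-2 → after 1×micro: 2; S2 reads c1=-1 → after 2×micro: -2 ⇒ (c0=1, c1=2, c2=-2)
macro 3: S0 reads c2=-2 → after 1×micro: 1; S1 reads c2=-2 → after 1×micro: 2; S2 reads c1=2 → after 2×micro: -1 ⇒ (c0=1, c1=2, c2=-1)
macro 4: S0 reads c2=-1 → after 1×micro: 3; S1 reads c2=-1 → after 1×micro: 5; S2 reads c1=2 → after 2×micro: -1 ⇒ (c0=3, c1=5, c2=-1)
macro 5: S0 reads c2=-1 → after 1×micro: 3; S1 reads c2=-1 → after 1×micro: 5; S2 reads c1=5 → after 2×micro: 3 ⇒ (c0=3, c1=5, c2=3)
macro 6: S0 reads c2=3 → after 1×micro: 3; S1 reads c2=3 → after 1×micro: 2; S2 reads c1=5 → after 2×micro: 3 ⇒ (c0=3, c1=2, c2=3)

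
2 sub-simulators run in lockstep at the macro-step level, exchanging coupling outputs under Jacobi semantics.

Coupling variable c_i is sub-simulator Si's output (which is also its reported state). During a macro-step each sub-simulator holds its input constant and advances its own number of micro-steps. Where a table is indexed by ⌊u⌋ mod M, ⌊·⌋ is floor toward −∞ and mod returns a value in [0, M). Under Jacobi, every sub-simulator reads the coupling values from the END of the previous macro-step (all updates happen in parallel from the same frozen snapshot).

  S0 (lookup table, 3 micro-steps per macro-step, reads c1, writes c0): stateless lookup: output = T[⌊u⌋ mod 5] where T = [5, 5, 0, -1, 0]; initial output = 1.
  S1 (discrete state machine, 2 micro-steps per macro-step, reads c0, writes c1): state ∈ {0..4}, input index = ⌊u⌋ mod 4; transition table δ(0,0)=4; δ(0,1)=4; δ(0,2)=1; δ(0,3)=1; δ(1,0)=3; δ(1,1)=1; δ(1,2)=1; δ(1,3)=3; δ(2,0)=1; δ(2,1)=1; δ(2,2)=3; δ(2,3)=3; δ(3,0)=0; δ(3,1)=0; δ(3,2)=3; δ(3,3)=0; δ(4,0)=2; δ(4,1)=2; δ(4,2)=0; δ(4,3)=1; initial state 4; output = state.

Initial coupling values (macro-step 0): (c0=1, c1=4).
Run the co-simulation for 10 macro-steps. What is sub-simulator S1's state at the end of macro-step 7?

S1 state at macro-step 7 = 1

macro 1: S0 reads c1=4 → after 3×micro: 0; S1 reads c0=1 → after 2×micro: 1 ⇒ (c0=0, c1=1)
macro 2: S0 reads c1=1 → after 3×micro: 5; S1 reads c0=0 → after 2×micro: 0 ⇒ (c0=5, c1=0)
macro 3: S0 reads c1=0 → after 3×micro: 5; S1 reads c0=5 → after 2×micro: 2 ⇒ (c0=5, c1=2)
macro 4: S0 reads c1=2 → after 3×micro: 0; S1 reads c0=5 → after 2×micro: 1 ⇒ (c0=0, c1=1)
macro 5: S0 reads c1=1 → after 3×micro: 5; S1 reads c0=0 → after 2×micro: 0 ⇒ (c0=5, c1=0)
macro 6: S0 reads c1=0 → after 3×micro: 5; S1 reads c0=5 → after 2×micro: 2 ⇒ (c0=5, c1=2)
macro 7: S0 reads c1=2 → after 3×micro: 0; S1 reads c0=5 → after 2×micro: 1 ⇒ (c0=0, c1=1)
macro 8: S0 reads c1=1 → after 3×micro: 5; S1 reads c0=0 → after 2×micro: 0 ⇒ (c0=5, c1=0)
macro 9: S0 reads c1=0 → after 3×micro: 5; S1 reads c0=5 → after 2×micro: 2 ⇒ (c0=5, c1=2)
macro 10: S0 reads c1=2 → after 3×micro: 0; S1 reads c0=5 → after 2×micro: 1 ⇒ (c0=0, c1=1)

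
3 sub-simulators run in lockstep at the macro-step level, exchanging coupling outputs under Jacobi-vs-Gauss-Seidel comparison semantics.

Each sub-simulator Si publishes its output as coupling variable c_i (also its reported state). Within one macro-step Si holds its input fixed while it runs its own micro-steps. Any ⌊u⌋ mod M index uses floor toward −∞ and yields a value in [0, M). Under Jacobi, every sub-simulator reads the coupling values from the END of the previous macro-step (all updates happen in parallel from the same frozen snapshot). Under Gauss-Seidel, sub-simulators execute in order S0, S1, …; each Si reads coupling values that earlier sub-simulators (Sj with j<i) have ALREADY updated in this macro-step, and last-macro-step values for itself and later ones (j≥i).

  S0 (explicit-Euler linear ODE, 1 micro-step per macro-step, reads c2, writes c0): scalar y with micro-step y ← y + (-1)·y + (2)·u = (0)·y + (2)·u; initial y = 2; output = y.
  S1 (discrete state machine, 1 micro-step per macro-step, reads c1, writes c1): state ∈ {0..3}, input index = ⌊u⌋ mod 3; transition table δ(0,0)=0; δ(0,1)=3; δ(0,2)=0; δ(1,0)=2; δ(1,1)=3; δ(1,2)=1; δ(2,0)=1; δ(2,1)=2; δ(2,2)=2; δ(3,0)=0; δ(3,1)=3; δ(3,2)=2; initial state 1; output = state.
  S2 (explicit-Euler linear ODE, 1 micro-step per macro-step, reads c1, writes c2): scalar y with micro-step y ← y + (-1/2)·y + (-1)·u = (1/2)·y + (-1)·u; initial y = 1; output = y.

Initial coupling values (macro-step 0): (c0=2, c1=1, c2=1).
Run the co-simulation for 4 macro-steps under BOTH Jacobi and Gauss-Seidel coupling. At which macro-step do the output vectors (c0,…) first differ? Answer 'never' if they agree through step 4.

[Jacobi] macro 1: S0 reads c2=1 → after 1×micro: 2; S1 reads c1=1 → after 1×micro: 3; S2 reads c1=1 → after 1×micro: -1/2 ⇒ (c0=2, c1=3, c2=-1/2)
[Jacobi] macro 2: S0 reads c2=-1/2 → after 1×micro: -1; S1 reads c1=3 → after 1×micro: 0; S2 reads c1=3 → after 1×micro: -13/4 ⇒ (c0=-1, c1=0, c2=-13/4)
[Jacobi] macro 3: S0 reads c2=-13/4 → after 1×micro: -13/2; S1 reads c1=0 → after 1×micro: 0; S2 reads c1=0 → after 1×micro: -13/8 ⇒ (c0=-13/2, c1=0, c2=-13/8)
[Jacobi] macro 4: S0 reads c2=-13/8 → after 1×micro: -13/4; S1 reads c1=0 → after 1×micro: 0; S2 reads c1=0 → after 1×micro: -13/16 ⇒ (c0=-13/4, c1=0, c2=-13/16)
[Gauss-Seidel] macro 1: S0 reads c2=1 → after 1×micro: 2; S1 reads c1=1 → after 1×micro: 3; S2 reads c1=3 → after 1×micro: -5/2 ⇒ (c0=2, c1=3, c2=-5/2)
[Gauss-Seidel] macro 2: S0 reads c2=-5/2 → after 1×micro: -5; S1 reads c1=3 → after 1×micro: 0; S2 reads c1=0 → after 1×micro: -5/4 ⇒ (c0=-5, c1=0, c2=-5/4)
[Gauss-Seidel] macro 3: S0 reads c2=-5/4 → after 1×micro: -5/2; S1 reads c1=0 → after 1×micro: 0; S2 reads c1=0 → after 1×micro: -5/8 ⇒ (c0=-5/2, c1=0, c2=-5/8)
[Gauss-Seidel] macro 4: S0 reads c2=-5/8 → after 1×micro: -5/4; S1 reads c1=0 → after 1×micro: 0; S2 reads c1=0 → after 1×micro: -5/16 ⇒ (c0=-5/4, c1=0, c2=-5/16)

first divergence at macro-step: 1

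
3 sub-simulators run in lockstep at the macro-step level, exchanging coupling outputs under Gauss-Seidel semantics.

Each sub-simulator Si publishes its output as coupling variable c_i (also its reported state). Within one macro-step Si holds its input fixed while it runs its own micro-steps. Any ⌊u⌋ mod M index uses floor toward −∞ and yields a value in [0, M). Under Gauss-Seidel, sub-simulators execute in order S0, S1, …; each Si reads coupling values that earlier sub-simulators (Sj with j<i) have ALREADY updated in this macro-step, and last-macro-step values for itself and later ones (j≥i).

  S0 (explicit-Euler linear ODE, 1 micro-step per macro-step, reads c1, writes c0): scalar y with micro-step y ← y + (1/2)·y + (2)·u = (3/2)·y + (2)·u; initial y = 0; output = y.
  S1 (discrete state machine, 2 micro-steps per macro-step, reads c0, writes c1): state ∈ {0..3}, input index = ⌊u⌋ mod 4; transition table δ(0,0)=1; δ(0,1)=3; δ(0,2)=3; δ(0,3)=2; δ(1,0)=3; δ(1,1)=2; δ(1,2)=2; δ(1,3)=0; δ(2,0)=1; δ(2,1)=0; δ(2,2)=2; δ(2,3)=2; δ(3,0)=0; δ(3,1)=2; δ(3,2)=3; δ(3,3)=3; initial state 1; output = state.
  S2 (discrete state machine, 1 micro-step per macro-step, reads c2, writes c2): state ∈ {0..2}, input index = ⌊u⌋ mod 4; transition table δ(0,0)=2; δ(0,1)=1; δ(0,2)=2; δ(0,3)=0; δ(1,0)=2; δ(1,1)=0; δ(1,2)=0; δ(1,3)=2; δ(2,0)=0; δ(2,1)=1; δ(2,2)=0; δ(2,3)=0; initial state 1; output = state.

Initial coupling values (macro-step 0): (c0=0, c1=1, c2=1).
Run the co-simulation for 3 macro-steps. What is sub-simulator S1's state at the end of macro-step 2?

macro 1: S0 reads c1=1 → after 1×micro: 2; S1 reads c0=2 → after 2×micro: 2; S2 reads c2=1 → after 1×micro: 0 ⇒ (c0=2, c1=2, c2=0)
macro 2: S0 reads c1=2 → after 1×micro: 7; S1 reads c0=7 → after 2×micro: 2; S2 reads c2=0 → after 1×micro: 2 ⇒ (c0=7, c1=2, c2=2)
macro 3: S0 reads c1=2 → after 1×micro: 29/2; S1 reads c0=29/2 → after 2×micro: 2; S2 reads c2=2 → after 1×micro: 0 ⇒ (c0=29/2, c1=2, c2=0)

S1 state at macro-step 2 = 2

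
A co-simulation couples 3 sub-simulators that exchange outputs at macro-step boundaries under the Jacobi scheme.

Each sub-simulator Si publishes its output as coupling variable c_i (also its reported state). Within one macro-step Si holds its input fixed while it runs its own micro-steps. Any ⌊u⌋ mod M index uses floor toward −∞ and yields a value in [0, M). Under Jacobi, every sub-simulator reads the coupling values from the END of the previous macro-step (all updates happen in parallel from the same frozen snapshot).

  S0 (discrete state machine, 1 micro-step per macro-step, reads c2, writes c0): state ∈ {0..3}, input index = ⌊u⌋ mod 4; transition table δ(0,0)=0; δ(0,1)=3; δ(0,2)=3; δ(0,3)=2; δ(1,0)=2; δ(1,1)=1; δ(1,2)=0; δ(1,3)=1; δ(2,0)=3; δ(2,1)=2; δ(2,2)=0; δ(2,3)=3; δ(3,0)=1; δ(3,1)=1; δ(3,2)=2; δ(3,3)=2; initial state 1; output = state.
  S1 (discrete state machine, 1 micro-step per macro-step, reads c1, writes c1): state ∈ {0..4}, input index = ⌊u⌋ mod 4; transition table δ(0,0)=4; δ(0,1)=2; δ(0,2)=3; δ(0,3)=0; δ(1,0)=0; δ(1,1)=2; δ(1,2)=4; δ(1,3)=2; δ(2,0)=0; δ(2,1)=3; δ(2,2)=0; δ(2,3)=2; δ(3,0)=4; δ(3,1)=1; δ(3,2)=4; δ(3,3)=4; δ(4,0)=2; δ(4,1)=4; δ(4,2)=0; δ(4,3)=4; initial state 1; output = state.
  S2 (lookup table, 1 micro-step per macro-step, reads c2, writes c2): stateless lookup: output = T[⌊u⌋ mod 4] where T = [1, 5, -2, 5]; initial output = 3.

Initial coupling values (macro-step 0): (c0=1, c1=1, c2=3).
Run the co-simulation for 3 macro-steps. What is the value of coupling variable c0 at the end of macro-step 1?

c0 at macro-step 1 = 1

macro 1: S0 reads c2=3 → after 1×micro: 1; S1 reads c1=1 → after 1×micro: 2; S2 reads c2=3 → after 1×micro: 5 ⇒ (c0=1, c1=2, c2=5)
macro 2: S0 reads c2=5 → after 1×micro: 1; S1 reads c1=2 → after 1×micro: 0; S2 reads c2=5 → after 1×micro: 5 ⇒ (c0=1, c1=0, c2=5)
macro 3: S0 reads c2=5 → after 1×micro: 1; S1 reads c1=0 → after 1×micro: 4; S2 reads c2=5 → after 1×micro: 5 ⇒ (c0=1, c1=4, c2=5)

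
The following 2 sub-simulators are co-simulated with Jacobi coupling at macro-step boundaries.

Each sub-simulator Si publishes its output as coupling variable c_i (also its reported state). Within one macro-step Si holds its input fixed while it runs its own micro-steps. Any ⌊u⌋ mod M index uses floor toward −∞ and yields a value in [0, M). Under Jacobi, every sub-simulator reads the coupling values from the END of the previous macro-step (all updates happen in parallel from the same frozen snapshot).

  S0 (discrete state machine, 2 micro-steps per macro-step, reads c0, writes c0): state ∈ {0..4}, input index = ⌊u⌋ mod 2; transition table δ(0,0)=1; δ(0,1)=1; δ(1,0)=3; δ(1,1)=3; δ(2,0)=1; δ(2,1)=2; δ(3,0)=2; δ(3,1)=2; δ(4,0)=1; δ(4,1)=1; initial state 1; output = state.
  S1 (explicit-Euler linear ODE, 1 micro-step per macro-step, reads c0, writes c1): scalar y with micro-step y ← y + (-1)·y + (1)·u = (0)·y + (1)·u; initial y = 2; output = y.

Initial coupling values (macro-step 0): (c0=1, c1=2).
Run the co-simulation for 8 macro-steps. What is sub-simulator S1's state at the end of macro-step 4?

macro 1: S0 reads c0=1 → after 2×micro: 2; S1 reads c0=1 → after 1×micro: 1 ⇒ (c0=2, c1=1)
macro 2: S0 reads c0=2 → after 2×micro: 3; S1 reads c0=2 → after 1×micro: 2 ⇒ (c0=3, c1=2)
macro 3: S0 reads c0=3 → after 2×micro: 2; S1 reads c0=3 → after 1×micro: 3 ⇒ (c0=2, c1=3)
macro 4: S0 reads c0=2 → after 2×micro: 3; S1 reads c0=2 → after 1×micro: 2 ⇒ (c0=3, c1=2)
macro 5: S0 reads c0=3 → after 2×micro: 2; S1 reads c0=3 → after 1×micro: 3 ⇒ (c0=2, c1=3)
macro 6: S0 reads c0=2 → after 2×micro: 3; S1 reads c0=2 → after 1×micro: 2 ⇒ (c0=3, c1=2)
macro 7: S0 reads c0=3 → after 2×micro: 2; S1 reads c0=3 → after 1×micro: 3 ⇒ (c0=2, c1=3)
macro 8: S0 reads c0=2 → after 2×micro: 3; S1 reads c0=2 → after 1×micro: 2 ⇒ (c0=3, c1=2)

S1 state at macro-step 4 = 2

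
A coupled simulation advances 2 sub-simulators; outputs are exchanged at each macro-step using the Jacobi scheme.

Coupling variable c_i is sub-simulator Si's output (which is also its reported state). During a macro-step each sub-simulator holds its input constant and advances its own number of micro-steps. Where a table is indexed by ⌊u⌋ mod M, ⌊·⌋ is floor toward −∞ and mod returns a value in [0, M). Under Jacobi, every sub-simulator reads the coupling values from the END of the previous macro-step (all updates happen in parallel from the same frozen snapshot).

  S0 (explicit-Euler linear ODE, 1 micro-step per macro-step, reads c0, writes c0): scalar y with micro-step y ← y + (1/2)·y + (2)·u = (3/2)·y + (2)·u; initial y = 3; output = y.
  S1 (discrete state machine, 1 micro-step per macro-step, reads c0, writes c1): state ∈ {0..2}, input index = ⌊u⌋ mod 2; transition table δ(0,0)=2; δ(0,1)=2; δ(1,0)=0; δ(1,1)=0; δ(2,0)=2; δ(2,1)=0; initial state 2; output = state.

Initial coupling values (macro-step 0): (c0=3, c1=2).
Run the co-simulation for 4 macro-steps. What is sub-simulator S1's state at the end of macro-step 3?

macro 1: S0 reads c0=3 → after 1×micro: 21/2; S1 reads c0=3 → after 1×micro: 0 ⇒ (c0=21/2, c1=0)
macro 2: S0 reads c0=21/2 → after 1×micro: 147/4; S1 reads c0=21/2 → after 1×micro: 2 ⇒ (c0=147/4, c1=2)
macro 3: S0 reads c0=147/4 → after 1×micro: 1029/8; S1 reads c0=147/4 → after 1×micro: 2 ⇒ (c0=1029/8, c1=2)
macro 4: S0 reads c0=1029/8 → after 1×micro: 7203/16; S1 reads c0=1029/8 → after 1×micro: 2 ⇒ (c0=7203/16, c1=2)

S1 state at macro-step 3 = 2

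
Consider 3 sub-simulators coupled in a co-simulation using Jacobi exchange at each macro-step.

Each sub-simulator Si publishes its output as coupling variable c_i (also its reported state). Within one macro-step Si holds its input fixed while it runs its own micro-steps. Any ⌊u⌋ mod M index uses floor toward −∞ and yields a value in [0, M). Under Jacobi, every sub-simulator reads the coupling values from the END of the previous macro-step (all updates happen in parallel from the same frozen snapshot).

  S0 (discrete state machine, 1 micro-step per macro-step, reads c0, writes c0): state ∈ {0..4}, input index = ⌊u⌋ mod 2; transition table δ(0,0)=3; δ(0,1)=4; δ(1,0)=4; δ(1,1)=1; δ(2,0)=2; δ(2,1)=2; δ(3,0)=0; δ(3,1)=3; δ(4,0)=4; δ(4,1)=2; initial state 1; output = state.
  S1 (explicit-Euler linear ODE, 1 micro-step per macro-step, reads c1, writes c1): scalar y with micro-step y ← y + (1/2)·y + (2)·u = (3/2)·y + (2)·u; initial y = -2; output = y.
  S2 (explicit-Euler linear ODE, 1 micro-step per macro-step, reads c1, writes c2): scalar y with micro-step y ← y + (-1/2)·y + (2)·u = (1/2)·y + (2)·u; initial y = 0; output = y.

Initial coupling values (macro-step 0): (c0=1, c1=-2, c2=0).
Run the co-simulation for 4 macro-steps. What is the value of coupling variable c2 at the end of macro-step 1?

c2 at macro-step 1 = -4

macro 1: S0 reads c0=1 → after 1×micro: 1; S1 reads c1=-2 → after 1×micro: -7; S2 reads c1=-2 → after 1×micro: -4 ⇒ (c0=1, c1=-7, c2=-4)
macro 2: S0 reads c0=1 → after 1×micro: 1; S1 reads c1=-7 → after 1×micro: -49/2; S2 reads c1=-7 → after 1×micro: -16 ⇒ (c0=1, c1=-49/2, c2=-16)
macro 3: S0 reads c0=1 → after 1×micro: 1; S1 reads c1=-49/2 → after 1×micro: -343/4; S2 reads c1=-49/2 → after 1×micro: -57 ⇒ (c0=1, c1=-343/4, c2=-57)
macro 4: S0 reads c0=1 → after 1×micro: 1; S1 reads c1=-343/4 → after 1×micro: -2401/8; S2 reads c1=-343/4 → after 1×micro: -200 ⇒ (c0=1, c1=-2401/8, c2=-200)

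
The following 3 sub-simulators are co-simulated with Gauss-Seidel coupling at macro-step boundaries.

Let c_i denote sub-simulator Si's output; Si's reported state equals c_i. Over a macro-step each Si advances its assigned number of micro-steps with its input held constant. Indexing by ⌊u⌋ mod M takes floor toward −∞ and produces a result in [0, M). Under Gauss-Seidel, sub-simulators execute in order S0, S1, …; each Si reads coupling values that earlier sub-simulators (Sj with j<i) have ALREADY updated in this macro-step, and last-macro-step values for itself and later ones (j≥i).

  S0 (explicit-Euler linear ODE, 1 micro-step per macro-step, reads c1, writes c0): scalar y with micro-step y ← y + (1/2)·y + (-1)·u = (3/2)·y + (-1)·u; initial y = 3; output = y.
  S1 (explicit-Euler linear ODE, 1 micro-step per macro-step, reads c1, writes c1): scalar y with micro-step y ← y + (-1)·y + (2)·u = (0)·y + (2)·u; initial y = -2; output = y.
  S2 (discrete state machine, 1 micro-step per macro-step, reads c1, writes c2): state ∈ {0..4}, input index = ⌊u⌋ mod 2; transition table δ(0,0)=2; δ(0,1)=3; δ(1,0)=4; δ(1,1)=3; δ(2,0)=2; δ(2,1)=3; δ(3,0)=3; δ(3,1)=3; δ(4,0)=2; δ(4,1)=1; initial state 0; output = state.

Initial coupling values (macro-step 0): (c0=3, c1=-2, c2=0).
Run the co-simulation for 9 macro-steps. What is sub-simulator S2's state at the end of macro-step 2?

macro 1: S0 reads c1=-2 → after 1×micro: 13/2; S1 reads c1=-2 → after 1×micro: -4; S2 reads c1=-4 → after 1×micro: 2 ⇒ (c0=13/2, c1=-4, c2=2)
macro 2: S0 reads c1=-4 → after 1×micro: 55/4; S1 reads c1=-4 → after 1×micro: -8; S2 reads c1=-8 → after 1×micro: 2 ⇒ (c0=55/4, c1=-8, c2=2)
macro 3: S0 reads c1=-8 → after 1×micro: 229/8; S1 reads c1=-8 → after 1×micro: -16; S2 reads c1=-16 → after 1×micro: 2 ⇒ (c0=229/8, c1=-16, c2=2)
macro 4: S0 reads c1=-16 → after 1×micro: 943/16; S1 reads c1=-16 → after 1×micro: -32; S2 reads c1=-32 → after 1×micro: 2 ⇒ (c0=943/16, c1=-32, c2=2)
macro 5: S0 reads c1=-32 → after 1×micro: 3853/32; S1 reads c1=-32 → after 1×micro: -64; S2 reads c1=-64 → after 1×micro: 2 ⇒ (c0=3853/32, c1=-64, c2=2)
macro 6: S0 reads c1=-64 → after 1×micro: 15655/64; S1 reads c1=-64 → after 1×micro: -128; S2 reads c1=-128 → after 1×micro: 2 ⇒ (c0=15655/64, c1=-128, c2=2)
macro 7: S0 reads c1=-128 → after 1×micro: 63349/128; S1 reads c1=-128 → after 1×micro: -256; S2 reads c1=-256 → after 1×micro: 2 ⇒ (c0=63349/128, c1=-256, c2=2)
macro 8: S0 reads c1=-256 → after 1×micro: 255583/256; S1 reads c1=-256 → after 1×micro: -512; S2 reads c1=-512 → after 1×micro: 2 ⇒ (c0=255583/256, c1=-512, c2=2)
macro 9: S0 reads c1=-512 → after 1×micro: 1028893/512; S1 reads c1=-512 → after 1×micro: -1024; S2 reads c1=-1024 → after 1×micro: 2 ⇒ (c0=1028893/512, c1=-1024, c2=2)

S2 state at macro-step 2 = 2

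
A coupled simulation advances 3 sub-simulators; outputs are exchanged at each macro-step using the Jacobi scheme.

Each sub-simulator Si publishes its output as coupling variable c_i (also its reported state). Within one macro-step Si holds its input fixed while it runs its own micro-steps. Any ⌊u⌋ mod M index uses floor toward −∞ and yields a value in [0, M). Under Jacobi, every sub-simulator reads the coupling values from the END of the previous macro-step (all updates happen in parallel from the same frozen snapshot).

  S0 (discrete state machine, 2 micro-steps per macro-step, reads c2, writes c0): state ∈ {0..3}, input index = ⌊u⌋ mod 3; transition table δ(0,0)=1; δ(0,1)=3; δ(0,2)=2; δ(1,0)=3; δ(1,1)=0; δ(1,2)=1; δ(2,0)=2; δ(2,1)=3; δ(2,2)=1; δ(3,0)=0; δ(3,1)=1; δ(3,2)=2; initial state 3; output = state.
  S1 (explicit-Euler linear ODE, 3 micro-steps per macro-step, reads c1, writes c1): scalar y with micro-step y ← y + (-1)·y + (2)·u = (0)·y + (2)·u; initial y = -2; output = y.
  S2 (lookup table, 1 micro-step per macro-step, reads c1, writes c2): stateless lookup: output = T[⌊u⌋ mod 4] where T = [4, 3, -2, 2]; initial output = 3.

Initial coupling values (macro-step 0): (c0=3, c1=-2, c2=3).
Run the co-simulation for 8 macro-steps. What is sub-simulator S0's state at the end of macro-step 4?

macro 1: S0 reads c2=3 → after 2×micro: 1; S1 reads c1=-2 → after 3×micro: -4; S2 reads c1=-2 → after 1×micro: -2 ⇒ (c0=1, c1=-4, c2=-2)
macro 2: S0 reads c2=-2 → after 2×micro: 3; S1 reads c1=-4 → after 3×micro: -8; S2 reads c1=-4 → after 1×micro: 4 ⇒ (c0=3, c1=-8, c2=4)
macro 3: S0 reads c2=4 → after 2×micro: 0; S1 reads c1=-8 → after 3×micro: -16; S2 reads c1=-8 → after 1×micro: 4 ⇒ (c0=0, c1=-16, c2=4)
macro 4: S0 reads c2=4 → after 2×micro: 1; S1 reads c1=-16 → after 3×micro: -32; S2 reads c1=-16 → after 1×micro: 4 ⇒ (c0=1, c1=-32, c2=4)
macro 5: S0 reads c2=4 → after 2×micro: 3; S1 reads c1=-32 → after 3×micro: -64; S2 reads c1=-32 → after 1×micro: 4 ⇒ (c0=3, c1=-64, c2=4)
macro 6: S0 reads c2=4 → after 2×micro: 0; S1 reads c1=-64 → after 3×micro: -128; S2 reads c1=-64 → after 1×micro: 4 ⇒ (c0=0, c1=-128, c2=4)
macro 7: S0 reads c2=4 → after 2×micro: 1; S1 reads c1=-128 → after 3×micro: -256; S2 reads c1=-128 → after 1×micro: 4 ⇒ (c0=1, c1=-256, c2=4)
macro 8: S0 reads c2=4 → after 2×micro: 3; S1 reads c1=-256 → after 3×micro: -512; S2 reads c1=-256 → after 1×micro: 4 ⇒ (c0=3, c1=-512, c2=4)

S0 state at macro-step 4 = 1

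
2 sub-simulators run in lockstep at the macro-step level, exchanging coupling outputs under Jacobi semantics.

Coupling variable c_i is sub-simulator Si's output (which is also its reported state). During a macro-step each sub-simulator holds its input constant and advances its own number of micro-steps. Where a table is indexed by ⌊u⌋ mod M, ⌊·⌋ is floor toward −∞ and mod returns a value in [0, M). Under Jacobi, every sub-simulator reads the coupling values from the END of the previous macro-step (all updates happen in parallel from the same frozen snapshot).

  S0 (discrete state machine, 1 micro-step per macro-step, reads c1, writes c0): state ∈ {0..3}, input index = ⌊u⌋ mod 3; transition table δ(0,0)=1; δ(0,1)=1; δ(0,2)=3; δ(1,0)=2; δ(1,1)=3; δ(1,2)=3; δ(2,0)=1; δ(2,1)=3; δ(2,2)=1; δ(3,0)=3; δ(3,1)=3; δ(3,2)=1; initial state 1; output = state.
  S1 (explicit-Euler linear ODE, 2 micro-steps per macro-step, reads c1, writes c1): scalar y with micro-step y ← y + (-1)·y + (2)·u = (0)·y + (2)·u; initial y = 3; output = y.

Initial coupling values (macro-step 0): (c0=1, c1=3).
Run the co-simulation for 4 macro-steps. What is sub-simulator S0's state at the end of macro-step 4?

S0 state at macro-step 4 = 1

macro 1: S0 reads c1=3 → after 1×micro: 2; S1 reads c1=3 → after 2×micro: 6 ⇒ (c0=2, c1=6)
macro 2: S0 reads c1=6 → after 1×micro: 1; S1 reads c1=6 → after 2×micro: 12 ⇒ (c0=1, c1=12)
macro 3: S0 reads c1=12 → after 1×micro: 2; S1 reads c1=12 → after 2×micro: 24 ⇒ (c0=2, c1=24)
macro 4: S0 reads c1=24 → after 1×micro: 1; S1 reads c1=24 → after 2×micro: 48 ⇒ (c0=1, c1=48)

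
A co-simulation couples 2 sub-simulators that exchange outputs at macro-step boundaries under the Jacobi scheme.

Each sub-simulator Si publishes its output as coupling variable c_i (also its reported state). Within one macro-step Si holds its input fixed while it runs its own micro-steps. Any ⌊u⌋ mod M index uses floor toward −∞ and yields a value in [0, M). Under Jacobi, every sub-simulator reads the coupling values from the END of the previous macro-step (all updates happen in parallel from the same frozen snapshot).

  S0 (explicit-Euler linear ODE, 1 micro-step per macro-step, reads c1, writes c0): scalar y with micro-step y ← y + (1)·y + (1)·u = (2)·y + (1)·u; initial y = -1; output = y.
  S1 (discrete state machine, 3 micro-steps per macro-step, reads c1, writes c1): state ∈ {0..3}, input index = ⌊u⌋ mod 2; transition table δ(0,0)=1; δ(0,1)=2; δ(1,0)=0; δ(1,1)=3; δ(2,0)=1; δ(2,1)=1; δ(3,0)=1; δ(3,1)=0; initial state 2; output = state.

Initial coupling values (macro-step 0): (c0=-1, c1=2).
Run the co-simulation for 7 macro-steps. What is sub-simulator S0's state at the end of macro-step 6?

macro 1: S0 reads c1=2 → after 1×micro: 0; S1 reads c1=2 → after 3×micro: 1 ⇒ (c0=0, c1=1)
macro 2: S0 reads c1=1 → after 1×micro: 1; S1 reads c1=1 → after 3×micro: 2 ⇒ (c0=1, c1=2)
macro 3: S0 reads c1=2 → after 1×micro: 4; S1 reads c1=2 → after 3×micro: 1 ⇒ (c0=4, c1=1)
macro 4: S0 reads c1=1 → after 1×micro: 9; S1 reads c1=1 → after 3×micro: 2 ⇒ (c0=9, c1=2)
macro 5: S0 reads c1=2 → after 1×micro: 20; S1 reads c1=2 → after 3×micro: 1 ⇒ (c0=20, c1=1)
macro 6: S0 reads c1=1 → after 1×micro: 41; S1 reads c1=1 → after 3×micro: 2 ⇒ (c0=41, c1=2)
macro 7: S0 reads c1=2 → after 1×micro: 84; S1 reads c1=2 → after 3×micro: 1 ⇒ (c0=84, c1=1)

S0 state at macro-step 6 = 41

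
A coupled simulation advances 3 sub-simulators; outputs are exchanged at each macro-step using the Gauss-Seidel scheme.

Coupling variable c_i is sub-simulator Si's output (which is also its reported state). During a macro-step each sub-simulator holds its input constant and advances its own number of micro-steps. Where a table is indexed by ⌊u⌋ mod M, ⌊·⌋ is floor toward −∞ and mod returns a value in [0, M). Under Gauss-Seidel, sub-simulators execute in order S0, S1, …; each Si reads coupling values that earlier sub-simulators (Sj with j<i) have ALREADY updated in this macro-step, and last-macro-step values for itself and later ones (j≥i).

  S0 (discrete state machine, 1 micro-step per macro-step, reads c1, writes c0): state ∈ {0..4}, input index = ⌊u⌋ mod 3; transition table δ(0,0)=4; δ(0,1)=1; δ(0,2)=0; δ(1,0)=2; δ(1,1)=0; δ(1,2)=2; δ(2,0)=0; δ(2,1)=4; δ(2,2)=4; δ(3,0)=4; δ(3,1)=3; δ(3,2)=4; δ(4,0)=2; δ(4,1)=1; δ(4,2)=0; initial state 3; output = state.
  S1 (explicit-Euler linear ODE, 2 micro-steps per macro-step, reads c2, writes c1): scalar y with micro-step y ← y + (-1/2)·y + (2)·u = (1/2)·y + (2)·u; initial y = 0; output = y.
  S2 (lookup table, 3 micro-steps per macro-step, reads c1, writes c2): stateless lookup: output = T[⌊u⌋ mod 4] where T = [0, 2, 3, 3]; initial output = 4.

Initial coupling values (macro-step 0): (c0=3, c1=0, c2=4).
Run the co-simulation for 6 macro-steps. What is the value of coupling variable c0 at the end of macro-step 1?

macro 1: S0 reads c1=0 → after 1×micro: 4; S1 reads c2=4 → after 2×micro: 12; S2 reads c1=12 → after 3×micro: 0 ⇒ (c0=4, c1=12, c2=0)
macro 2: S0 reads c1=12 → after 1×micro: 2; S1 reads c2=0 → after 2×micro: 3; S2 reads c1=3 → after 3×micro: 3 ⇒ (c0=2, c1=3, c2=3)
macro 3: S0 reads c1=3 → after 1×micro: 0; S1 reads c2=3 → after 2×micro: 39/4; S2 reads c1=39/4 → after 3×micro: 2 ⇒ (c0=0, c1=39/4, c2=2)
macro 4: S0 reads c1=39/4 → after 1×micro: 4; S1 reads c2=2 → after 2×micro: 135/16; S2 reads c1=135/16 → after 3×micro: 0 ⇒ (c0=4, c1=135/16, c2=0)
macro 5: S0 reads c1=135/16 → after 1×micro: 0; S1 reads c2=0 → after 2×micro: 135/64; S2 reads c1=135/64 → after 3×micro: 3 ⇒ (c0=0, c1=135/64, c2=3)
macro 6: S0 reads c1=135/64 → after 1×micro: 0; S1 reads c2=3 → after 2×micro: 2439/256; S2 reads c1=2439/256 → after 3×micro: 2 ⇒ (c0=0, c1=2439/256, c2=2)

c0 at macro-step 1 = 4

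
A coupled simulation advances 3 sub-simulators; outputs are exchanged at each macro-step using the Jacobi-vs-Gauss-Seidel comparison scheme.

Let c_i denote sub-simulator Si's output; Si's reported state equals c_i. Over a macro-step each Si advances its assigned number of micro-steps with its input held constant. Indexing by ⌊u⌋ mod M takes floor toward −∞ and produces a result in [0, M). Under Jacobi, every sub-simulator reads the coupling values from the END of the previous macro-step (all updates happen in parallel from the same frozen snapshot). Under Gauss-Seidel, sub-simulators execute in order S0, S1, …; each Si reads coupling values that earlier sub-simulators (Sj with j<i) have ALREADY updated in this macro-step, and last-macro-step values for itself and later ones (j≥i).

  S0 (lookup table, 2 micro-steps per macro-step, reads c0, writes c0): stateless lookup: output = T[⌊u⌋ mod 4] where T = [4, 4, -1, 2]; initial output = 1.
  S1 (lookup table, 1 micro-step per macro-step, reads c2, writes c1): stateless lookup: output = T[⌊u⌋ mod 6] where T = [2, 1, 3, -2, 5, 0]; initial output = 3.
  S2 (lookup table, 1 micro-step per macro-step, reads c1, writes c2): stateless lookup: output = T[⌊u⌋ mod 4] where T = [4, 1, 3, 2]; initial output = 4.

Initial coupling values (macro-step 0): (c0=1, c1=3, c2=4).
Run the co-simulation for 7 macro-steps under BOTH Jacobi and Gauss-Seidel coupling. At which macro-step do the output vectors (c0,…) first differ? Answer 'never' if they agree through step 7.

first divergence at macro-step: 1

[Jacobi] macro 1: S0 reads c0=1 → after 2×micro: 4; S1 reads c2=4 → after 1×micro: 5; S2 reads c1=3 → after 1×micro: 2 ⇒ (c0=4, c1=5, c2=2)
[Jacobi] macro 2: S0 reads c0=4 → after 2×micro: 4; S1 reads c2=2 → after 1×micro: 3; S2 reads c1=5 → after 1×micro: 1 ⇒ (c0=4, c1=3, c2=1)
[Jacobi] macro 3: S0 reads c0=4 → after 2×micro: 4; S1 reads c2=1 → after 1×micro: 1; S2 reads c1=3 → after 1×micro: 2 ⇒ (c0=4, c1=1, c2=2)
[Jacobi] macro 4: S0 reads c0=4 → after 2×micro: 4; S1 reads c2=2 → after 1×micro: 3; S2 reads c1=1 → after 1×micro: 1 ⇒ (c0=4, c1=3, c2=1)
[Jacobi] macro 5: S0 reads c0=4 → after 2×micro: 4; S1 reads c2=1 → after 1×micro: 1; S2 reads c1=3 → after 1×micro: 2 ⇒ (c0=4, c1=1, c2=2)
[Jacobi] macro 6: S0 reads c0=4 → after 2×micro: 4; S1 reads c2=2 → after 1×micro: 3; S2 reads c1=1 → after 1×micro: 1 ⇒ (c0=4, c1=3, c2=1)
[Jacobi] macro 7: S0 reads c0=4 → after 2×micro: 4; S1 reads c2=1 → after 1×micro: 1; S2 reads c1=3 → after 1×micro: 2 ⇒ (c0=4, c1=1, c2=2)
[Gauss-Seidel] macro 1: S0 reads c0=1 → after 2×micro: 4; S1 reads c2=4 → after 1×micro: 5; S2 reads c1=5 → after 1×micro: 1 ⇒ (c0=4, c1=5, c2=1)
[Gauss-Seidel] macro 2: S0 reads c0=4 → after 2×micro: 4; S1 reads c2=1 → after 1×micro: 1; S2 reads c1=1 → after 1×micro: 1 ⇒ (c0=4, c1=1, c2=1)
[Gauss-Seidel] macro 3: S0 reads c0=4 → after 2×micro: 4; S1 reads c2=1 → after 1×micro: 1; S2 reads c1=1 → after 1×micro: 1 ⇒ (c0=4, c1=1, c2=1)
[Gauss-Seidel] macro 4: S0 reads c0=4 → after 2×micro: 4; S1 reads c2=1 → after 1×micro: 1; S2 reads c1=1 → after 1×micro: 1 ⇒ (c0=4, c1=1, c2=1)
[Gauss-Seidel] macro 5: S0 reads c0=4 → after 2×micro: 4; S1 reads c2=1 → after 1×micro: 1; S2 reads c1=1 → after 1×micro: 1 ⇒ (c0=4, c1=1, c2=1)
[Gauss-Seidel] macro 6: S0 reads c0=4 → after 2×micro: 4; S1 reads c2=1 → after 1×micro: 1; S2 reads c1=1 → after 1×micro: 1 ⇒ (c0=4, c1=1, c2=1)
[Gauss-Seidel] macro 7: S0 reads c0=4 → after 2×micro: 4; S1 reads c2=1 → after 1×micro: 1; S2 reads c1=1 → after 1×micro: 1 ⇒ (c0=4, c1=1, c2=1)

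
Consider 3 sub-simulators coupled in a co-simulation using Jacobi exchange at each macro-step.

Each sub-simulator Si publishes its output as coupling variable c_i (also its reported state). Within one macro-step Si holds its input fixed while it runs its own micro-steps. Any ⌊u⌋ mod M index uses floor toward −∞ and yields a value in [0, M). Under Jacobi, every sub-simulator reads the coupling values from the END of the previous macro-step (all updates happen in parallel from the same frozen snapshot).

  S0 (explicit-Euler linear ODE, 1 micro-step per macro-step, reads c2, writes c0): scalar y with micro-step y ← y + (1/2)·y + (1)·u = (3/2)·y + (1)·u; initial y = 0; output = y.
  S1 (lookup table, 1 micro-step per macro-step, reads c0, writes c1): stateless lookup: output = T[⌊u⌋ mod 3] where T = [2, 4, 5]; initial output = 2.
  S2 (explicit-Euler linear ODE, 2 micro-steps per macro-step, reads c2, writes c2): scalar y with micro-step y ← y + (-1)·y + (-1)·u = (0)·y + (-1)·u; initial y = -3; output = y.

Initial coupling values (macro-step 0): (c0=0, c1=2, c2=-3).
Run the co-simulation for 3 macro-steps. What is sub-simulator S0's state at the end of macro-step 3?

macro 1: S0 reads c2=-3 → after 1×micro: -3; S1 reads c0=0 → after 1×micro: 2; S2 reads c2=-3 → after 2×micro: 3 ⇒ (c0=-3, c1=2, c2=3)
macro 2: S0 reads c2=3 → after 1×micro: -3/2; S1 reads c0=-3 → after 1×micro: 2; S2 reads c2=3 → after 2×micro: -3 ⇒ (c0=-3/2, c1=2, c2=-3)
macro 3: S0 reads c2=-3 → after 1×micro: -21/4; S1 reads c0=-3/2 → after 1×micro: 4; S2 reads c2=-3 → after 2×micro: 3 ⇒ (c0=-21/4, c1=4, c2=3)

S0 state at macro-step 3 = -21/4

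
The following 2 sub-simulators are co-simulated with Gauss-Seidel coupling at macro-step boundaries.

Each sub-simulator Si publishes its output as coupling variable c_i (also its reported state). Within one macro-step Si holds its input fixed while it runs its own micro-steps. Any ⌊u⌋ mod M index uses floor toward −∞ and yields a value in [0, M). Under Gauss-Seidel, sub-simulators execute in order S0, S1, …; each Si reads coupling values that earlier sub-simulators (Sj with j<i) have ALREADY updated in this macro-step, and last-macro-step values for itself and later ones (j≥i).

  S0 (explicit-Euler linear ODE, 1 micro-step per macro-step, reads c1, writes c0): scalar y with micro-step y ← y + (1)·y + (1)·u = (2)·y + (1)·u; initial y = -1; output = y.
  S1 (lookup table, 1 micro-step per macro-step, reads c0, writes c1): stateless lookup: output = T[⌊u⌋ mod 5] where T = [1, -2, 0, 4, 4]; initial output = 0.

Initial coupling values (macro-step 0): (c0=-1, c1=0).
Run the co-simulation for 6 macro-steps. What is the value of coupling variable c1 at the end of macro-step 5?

macro 1: S0 reads c1=0 → after 1×micro: -2; S1 reads c0=-2 → after 1×micro: 4 ⇒ (c0=-2, c1=4)
macro 2: S0 reads c1=4 → after 1×micro: 0; S1 reads c0=0 → after 1×micro: 1 ⇒ (c0=0, c1=1)
macro 3: S0 reads c1=1 → after 1×micro: 1; S1 reads c0=1 → after 1×micro: -2 ⇒ (c0=1, c1=-2)
macro 4: S0 reads c1=-2 → after 1×micro: 0; S1 reads c0=0 → after 1×micro: 1 ⇒ (c0=0, c1=1)
macro 5: S0 reads c1=1 → after 1×micro: 1; S1 reads c0=1 → after 1×micro: -2 ⇒ (c0=1, c1=-2)
macro 6: S0 reads c1=-2 → after 1×micro: 0; S1 reads c0=0 → after 1×micro: 1 ⇒ (c0=0, c1=1)

c1 at macro-step 5 = -2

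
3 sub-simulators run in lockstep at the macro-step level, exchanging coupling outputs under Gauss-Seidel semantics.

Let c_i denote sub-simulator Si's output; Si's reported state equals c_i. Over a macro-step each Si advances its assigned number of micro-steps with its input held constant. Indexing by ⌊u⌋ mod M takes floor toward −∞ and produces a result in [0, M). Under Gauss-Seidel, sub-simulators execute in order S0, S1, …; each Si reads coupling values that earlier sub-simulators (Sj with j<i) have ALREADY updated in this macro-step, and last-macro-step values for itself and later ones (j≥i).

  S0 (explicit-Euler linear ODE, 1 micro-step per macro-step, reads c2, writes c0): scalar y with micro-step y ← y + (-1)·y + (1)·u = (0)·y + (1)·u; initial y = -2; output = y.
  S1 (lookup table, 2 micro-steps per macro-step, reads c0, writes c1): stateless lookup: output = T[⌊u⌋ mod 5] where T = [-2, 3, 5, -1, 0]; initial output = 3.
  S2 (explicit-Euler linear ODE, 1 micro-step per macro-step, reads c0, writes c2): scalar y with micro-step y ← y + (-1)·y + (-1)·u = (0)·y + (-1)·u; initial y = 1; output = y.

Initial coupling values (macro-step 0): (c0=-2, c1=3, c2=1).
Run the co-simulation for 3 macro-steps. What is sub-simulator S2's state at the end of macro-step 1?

macro 1: S0 reads c2=1 → after 1×micro: 1; S1 reads c0=1 → after 2×micro: 3; S2 reads c0=1 → after 1×micro: -1 ⇒ (c0=1, c1=3, c2=-1)
macro 2: S0 reads c2=-1 → after 1×micro: -1; S1 reads c0=-1 → after 2×micro: 0; S2 reads c0=-1 → after 1×micro: 1 ⇒ (c0=-1, c1=0, c2=1)
macro 3: S0 reads c2=1 → after 1×micro: 1; S1 reads c0=1 → after 2×micro: 3; S2 reads c0=1 → after 1×micro: -1 ⇒ (c0=1, c1=3, c2=-1)

S2 state at macro-step 1 = -1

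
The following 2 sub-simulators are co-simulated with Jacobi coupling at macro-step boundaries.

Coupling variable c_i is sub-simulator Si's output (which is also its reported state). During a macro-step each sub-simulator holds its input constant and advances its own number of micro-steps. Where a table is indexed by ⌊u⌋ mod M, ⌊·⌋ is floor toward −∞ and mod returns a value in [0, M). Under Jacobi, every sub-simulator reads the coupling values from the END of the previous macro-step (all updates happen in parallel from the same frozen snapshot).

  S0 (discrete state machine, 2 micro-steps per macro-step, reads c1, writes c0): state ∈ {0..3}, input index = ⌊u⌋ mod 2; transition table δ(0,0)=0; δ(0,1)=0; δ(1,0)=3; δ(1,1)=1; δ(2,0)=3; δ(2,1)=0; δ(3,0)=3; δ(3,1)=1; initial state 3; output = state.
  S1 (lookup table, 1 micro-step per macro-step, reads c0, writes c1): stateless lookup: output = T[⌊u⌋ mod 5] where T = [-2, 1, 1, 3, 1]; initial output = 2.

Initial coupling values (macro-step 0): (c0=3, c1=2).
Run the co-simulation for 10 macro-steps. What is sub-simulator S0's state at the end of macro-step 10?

S0 state at macro-step 10 = 1

macro 1: S0 reads c1=2 → after 2×micro: 3; S1 reads c0=3 → after 1×micro: 3 ⇒ (c0=3, c1=3)
macro 2: S0 reads c1=3 → after 2×micro: 1; S1 reads c0=3 → after 1×micro: 3 ⇒ (c0=1, c1=3)
macro 3: S0 reads c1=3 → after 2×micro: 1; S1 reads c0=1 → after 1×micro: 1 ⇒ (c0=1, c1=1)
macro 4: S0 reads c1=1 → after 2×micro: 1; S1 reads c0=1 → after 1×micro: 1 ⇒ (c0=1, c1=1)
macro 5: S0 reads c1=1 → after 2×micro: 1; S1 reads c0=1 → after 1×micro: 1 ⇒ (c0=1, c1=1)
macro 6: S0 reads c1=1 → after 2×micro: 1; S1 reads c0=1 → after 1×micro: 1 ⇒ (c0=1, c1=1)
macro 7: S0 reads c1=1 → after 2×micro: 1; S1 reads c0=1 → after 1×micro: 1 ⇒ (c0=1, c1=1)
macro 8: S0 reads c1=1 → after 2×micro: 1; S1 reads c0=1 → after 1×micro: 1 ⇒ (c0=1, c1=1)
macro 9: S0 reads c1=1 → after 2×micro: 1; S1 reads c0=1 → after 1×micro: 1 ⇒ (c0=1, c1=1)
macro 10: S0 reads c1=1 → after 2×micro: 1; S1 reads c0=1 → after 1×micro: 1 ⇒ (c0=1, c1=1)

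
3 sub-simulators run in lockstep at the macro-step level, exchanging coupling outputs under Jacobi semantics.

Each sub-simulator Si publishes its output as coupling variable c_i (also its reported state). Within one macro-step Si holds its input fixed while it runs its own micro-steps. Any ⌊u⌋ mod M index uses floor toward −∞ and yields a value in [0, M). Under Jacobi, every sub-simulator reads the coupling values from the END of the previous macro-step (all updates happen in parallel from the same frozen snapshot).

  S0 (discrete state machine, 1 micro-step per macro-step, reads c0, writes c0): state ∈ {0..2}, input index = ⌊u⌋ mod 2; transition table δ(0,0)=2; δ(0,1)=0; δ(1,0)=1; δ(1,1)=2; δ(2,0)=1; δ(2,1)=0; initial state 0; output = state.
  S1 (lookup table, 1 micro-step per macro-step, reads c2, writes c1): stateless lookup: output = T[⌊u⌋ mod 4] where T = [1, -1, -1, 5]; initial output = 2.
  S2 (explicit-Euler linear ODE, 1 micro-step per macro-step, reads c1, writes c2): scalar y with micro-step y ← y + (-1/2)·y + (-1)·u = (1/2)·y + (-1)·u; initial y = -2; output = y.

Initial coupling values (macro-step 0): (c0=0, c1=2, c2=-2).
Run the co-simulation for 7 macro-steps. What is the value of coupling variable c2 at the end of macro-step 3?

macro 1: S0 reads c0=0 → after 1×micro: 2; S1 reads c2=-2 → after 1×micro: -1; S2 reads c1=2 → after 1×micro: -3 ⇒ (c0=2, c1=-1, c2=-3)
macro 2: S0 reads c0=2 → after 1×micro: 1; S1 reads c2=-3 → after 1×micro: -1; S2 reads c1=-1 → after 1×micro: -1/2 ⇒ (c0=1, c1=-1, c2=-1/2)
macro 3: S0 reads c0=1 → after 1×micro: 2; S1 reads c2=-1/2 → after 1×micro: 5; S2 reads c1=-1 → after 1×micro: 3/4 ⇒ (c0=2, c1=5, c2=3/4)
macro 4: S0 reads c0=2 → after 1×micro: 1; S1 reads c2=3/4 → after 1×micro: 1; S2 reads c1=5 → after 1×micro: -37/8 ⇒ (c0=1, c1=1, c2=-37/8)
macro 5: S0 reads c0=1 → after 1×micro: 2; S1 reads c2=-37/8 → after 1×micro: 5; S2 reads c1=1 → after 1×micro: -53/16 ⇒ (c0=2, c1=5, c2=-53/16)
macro 6: S0 reads c0=2 → after 1×micro: 1; S1 reads c2=-53/16 → after 1×micro: 1; S2 reads c1=5 → after 1×micro: -213/32 ⇒ (c0=1, c1=1, c2=-213/32)
macro 7: S0 reads c0=1 → after 1×micro: 2; S1 reads c2=-213/32 → after 1×micro: -1; S2 reads c1=1 → after 1×micro: -277/64 ⇒ (c0=2, c1=-1, c2=-277/64)

c2 at macro-step 3 = 3/4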